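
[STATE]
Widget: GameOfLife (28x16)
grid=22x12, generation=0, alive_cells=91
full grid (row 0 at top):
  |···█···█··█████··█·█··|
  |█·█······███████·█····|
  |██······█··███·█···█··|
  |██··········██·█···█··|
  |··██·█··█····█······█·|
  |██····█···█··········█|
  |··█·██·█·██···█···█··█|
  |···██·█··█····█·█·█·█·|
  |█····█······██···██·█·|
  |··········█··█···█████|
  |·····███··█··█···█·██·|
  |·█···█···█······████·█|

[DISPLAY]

Gen: 0                      
···█···█··█████··█·█··      
█·█······███████·█····      
██······█··███·█···█··      
██··········██·█···█··      
··██·█··█····█······█·      
██····█···█··········█      
··█·██·█·██···█···█··█      
···██·█··█····█·█·█·█·      
█····█······██···██·█·      
··········█··█···█████      
·····███··█··█···█·██·      
·█···█···█······████·█      
                            
                            
                            


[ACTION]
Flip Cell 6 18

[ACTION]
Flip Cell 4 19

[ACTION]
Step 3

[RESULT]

Gen: 3                      
········█·█···███·····      
·······█······██·██···      
········█·██···█·███··      
········███···█··█··█·      
██········█·······█··█      
██·██·█···█····█······      
·█···██······███··██·█      
·█····█··█······████·█      
···████··█··█··███·█·█      
············█·········      
····█·█···██···██·····      
····█·█·········█·····      
                            
                            
                            


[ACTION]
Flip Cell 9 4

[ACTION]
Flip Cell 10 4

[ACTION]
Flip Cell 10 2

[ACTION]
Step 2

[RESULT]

Gen: 5                      
······················      
·······██·██···██·█···      
··········██····█·███·      
·█·····██·······█·····      
·█··············███·█·      
█·██··██······██··███·      
···█··██······██··██··      
··█·█··█·······█····█·      
···██·██··············      
····█······█···█······      
····██·····█···█·█····      
···············██·····      
                            
                            
                            


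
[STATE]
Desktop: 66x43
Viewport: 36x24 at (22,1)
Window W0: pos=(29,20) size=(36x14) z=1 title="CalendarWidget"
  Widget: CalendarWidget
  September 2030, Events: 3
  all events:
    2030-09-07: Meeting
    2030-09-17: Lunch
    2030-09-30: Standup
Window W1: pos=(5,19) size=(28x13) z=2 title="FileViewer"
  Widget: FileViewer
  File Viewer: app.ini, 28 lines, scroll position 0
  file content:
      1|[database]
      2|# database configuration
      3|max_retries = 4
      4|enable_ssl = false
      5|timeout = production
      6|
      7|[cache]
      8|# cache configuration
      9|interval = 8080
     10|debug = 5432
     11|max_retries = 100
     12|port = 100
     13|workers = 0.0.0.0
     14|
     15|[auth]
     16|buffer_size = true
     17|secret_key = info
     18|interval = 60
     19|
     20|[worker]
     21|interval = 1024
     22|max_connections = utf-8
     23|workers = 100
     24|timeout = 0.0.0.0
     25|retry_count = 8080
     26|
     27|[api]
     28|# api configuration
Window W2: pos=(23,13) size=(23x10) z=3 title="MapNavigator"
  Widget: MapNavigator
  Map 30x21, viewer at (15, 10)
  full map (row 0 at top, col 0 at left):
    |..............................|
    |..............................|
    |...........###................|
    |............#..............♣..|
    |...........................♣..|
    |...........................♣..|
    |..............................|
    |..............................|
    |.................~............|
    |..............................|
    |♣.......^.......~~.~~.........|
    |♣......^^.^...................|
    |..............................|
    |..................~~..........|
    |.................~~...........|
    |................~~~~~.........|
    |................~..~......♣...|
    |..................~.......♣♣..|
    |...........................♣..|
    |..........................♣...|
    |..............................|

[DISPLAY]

                                    
                                    
                                    
                                    
                                    
                                    
                                    
                                    
                                    
                                    
                                    
                                    
 ┏━━━━━━━━━━━━━━━━━━━━━┓            
 ┃ MapNavigator        ┃            
 ┠─────────────────────┨            
 ┃.....................┃            
 ┃............~........┃            
 ┃.....................┃            
━┃...^......@~~.~~.....┃            
 ┃..^^.^...............┃━━━━━━━━━━━━
─┃.....................┃            
 ┗━━━━━━━━━━━━━━━━━━━━━┛────────────
guration █┃       September 2030    
         ░┃Tu We Th Fr Sa Su        


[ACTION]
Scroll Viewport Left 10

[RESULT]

                                    
                                    
                                    
                                    
                                    
                                    
                                    
                                    
                                    
                                    
                                    
                                    
           ┏━━━━━━━━━━━━━━━━━━━━━┓  
           ┃ MapNavigator        ┃  
           ┠─────────────────────┨  
           ┃.....................┃  
           ┃............~........┃  
           ┃.....................┃  
━━━━━━━━━━━┃...^......@~~.~~.....┃  
iewer      ┃..^^.^...............┃━━
───────────┃.....................┃  
ase]       ┗━━━━━━━━━━━━━━━━━━━━━┛──
base configuration █┃       Septembe
tries = 4          ░┃Tu We Th Fr Sa 


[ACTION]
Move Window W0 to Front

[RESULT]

                                    
                                    
                                    
                                    
                                    
                                    
                                    
                                    
                                    
                                    
                                    
                                    
           ┏━━━━━━━━━━━━━━━━━━━━━┓  
           ┃ MapNavigator        ┃  
           ┠─────────────────────┨  
           ┃.....................┃  
           ┃............~........┃  
           ┃.....................┃  
━━━━━━━━━━━┃...^......@~~.~~.....┃  
iewer      ┃..^^.┏━━━━━━━━━━━━━━━━━━
───────────┃.....┃ CalendarWidget   
ase]       ┗━━━━━┠──────────────────
base configuratio┃          Septembe
tries = 4        ┃Mo Tu We Th Fr Sa 


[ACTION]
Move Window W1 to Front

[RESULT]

                                    
                                    
                                    
                                    
                                    
                                    
                                    
                                    
                                    
                                    
                                    
                                    
           ┏━━━━━━━━━━━━━━━━━━━━━┓  
           ┃ MapNavigator        ┃  
           ┠─────────────────────┨  
           ┃.....................┃  
           ┃............~........┃  
           ┃.....................┃  
━━━━━━━━━━━━━━━━━━━━┓.@~~.~~.....┃  
iewer               ┃━━━━━━━━━━━━━━━
────────────────────┨lendarWidget   
ase]               ▲┃───────────────
base configuration █┃       Septembe
tries = 4          ░┃Tu We Th Fr Sa 


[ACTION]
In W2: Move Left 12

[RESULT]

                                    
                                    
                                    
                                    
                                    
                                    
                                    
                                    
                                    
                                    
                                    
                                    
           ┏━━━━━━━━━━━━━━━━━━━━━┓  
           ┃ MapNavigator        ┃  
           ┠─────────────────────┨  
           ┃       ..............┃  
           ┃       ..............┃  
           ┃       ..............┃  
━━━━━━━━━━━━━━━━━━━━┓.@....^.....┃  
iewer               ┃━━━━━━━━━━━━━━━
────────────────────┨lendarWidget   
ase]               ▲┃───────────────
base configuration █┃       Septembe
tries = 4          ░┃Tu We Th Fr Sa 


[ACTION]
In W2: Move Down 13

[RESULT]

                                    
                                    
                                    
                                    
                                    
                                    
                                    
                                    
                                    
                                    
                                    
                                    
           ┏━━━━━━━━━━━━━━━━━━━━━┓  
           ┃ MapNavigator        ┃  
           ┠─────────────────────┨  
           ┃       ..............┃  
           ┃       ..............┃  
           ┃       ..............┃  
━━━━━━━━━━━━━━━━━━━━┓.@..........┃  
iewer               ┃━━━━━━━━━━━━━━━
────────────────────┨lendarWidget   
ase]               ▲┃───────────────
base configuration █┃       Septembe
tries = 4          ░┃Tu We Th Fr Sa 


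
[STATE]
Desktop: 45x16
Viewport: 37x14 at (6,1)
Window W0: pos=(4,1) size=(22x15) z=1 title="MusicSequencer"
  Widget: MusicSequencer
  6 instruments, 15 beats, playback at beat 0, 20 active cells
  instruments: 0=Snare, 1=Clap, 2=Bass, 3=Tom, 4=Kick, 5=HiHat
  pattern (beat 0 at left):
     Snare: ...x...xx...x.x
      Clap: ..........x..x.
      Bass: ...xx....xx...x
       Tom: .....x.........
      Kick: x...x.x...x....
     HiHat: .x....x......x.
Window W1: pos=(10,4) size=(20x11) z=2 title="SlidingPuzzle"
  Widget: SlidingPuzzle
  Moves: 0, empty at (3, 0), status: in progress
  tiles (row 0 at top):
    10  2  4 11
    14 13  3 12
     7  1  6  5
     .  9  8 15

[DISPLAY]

━━━━━━━━━━━━━━━━━━━┓                 
MusicSequencer     ┃                 
───────────────────┨                 
    ┏━━━━━━━━━━━━━━━━━━┓             
Snar┃ SlidingPuzzle    ┃             
 Cla┠──────────────────┨             
 Bas┃┌────┬────┬────┬──┃             
  To┃│ 10 │  2 │  4 │ 1┃             
 Kic┃├────┼────┼────┼──┃             
HiHa┃│ 14 │ 13 │  3 │ 1┃             
    ┃├────┼────┼────┼──┃             
    ┃│  7 │  1 │  6 │  ┃             
    ┃├────┼────┼────┼──┃             
    ┗━━━━━━━━━━━━━━━━━━┛             


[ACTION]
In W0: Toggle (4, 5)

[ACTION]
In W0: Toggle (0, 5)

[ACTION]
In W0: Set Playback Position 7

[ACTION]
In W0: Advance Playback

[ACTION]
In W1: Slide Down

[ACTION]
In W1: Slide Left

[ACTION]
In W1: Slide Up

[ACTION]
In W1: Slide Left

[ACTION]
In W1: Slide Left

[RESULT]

━━━━━━━━━━━━━━━━━━━┓                 
MusicSequencer     ┃                 
───────────────────┨                 
    ┏━━━━━━━━━━━━━━━━━━┓             
Snar┃ SlidingPuzzle    ┃             
 Cla┠──────────────────┨             
 Bas┃┌────┬────┬────┬──┃             
  To┃│ 10 │  2 │  4 │ 1┃             
 Kic┃├────┼────┼────┼──┃             
HiHa┃│ 14 │ 13 │  3 │ 1┃             
    ┃├────┼────┼────┼──┃             
    ┃│  1 │  9 │  6 │  ┃             
    ┃├────┼────┼────┼──┃             
    ┗━━━━━━━━━━━━━━━━━━┛             


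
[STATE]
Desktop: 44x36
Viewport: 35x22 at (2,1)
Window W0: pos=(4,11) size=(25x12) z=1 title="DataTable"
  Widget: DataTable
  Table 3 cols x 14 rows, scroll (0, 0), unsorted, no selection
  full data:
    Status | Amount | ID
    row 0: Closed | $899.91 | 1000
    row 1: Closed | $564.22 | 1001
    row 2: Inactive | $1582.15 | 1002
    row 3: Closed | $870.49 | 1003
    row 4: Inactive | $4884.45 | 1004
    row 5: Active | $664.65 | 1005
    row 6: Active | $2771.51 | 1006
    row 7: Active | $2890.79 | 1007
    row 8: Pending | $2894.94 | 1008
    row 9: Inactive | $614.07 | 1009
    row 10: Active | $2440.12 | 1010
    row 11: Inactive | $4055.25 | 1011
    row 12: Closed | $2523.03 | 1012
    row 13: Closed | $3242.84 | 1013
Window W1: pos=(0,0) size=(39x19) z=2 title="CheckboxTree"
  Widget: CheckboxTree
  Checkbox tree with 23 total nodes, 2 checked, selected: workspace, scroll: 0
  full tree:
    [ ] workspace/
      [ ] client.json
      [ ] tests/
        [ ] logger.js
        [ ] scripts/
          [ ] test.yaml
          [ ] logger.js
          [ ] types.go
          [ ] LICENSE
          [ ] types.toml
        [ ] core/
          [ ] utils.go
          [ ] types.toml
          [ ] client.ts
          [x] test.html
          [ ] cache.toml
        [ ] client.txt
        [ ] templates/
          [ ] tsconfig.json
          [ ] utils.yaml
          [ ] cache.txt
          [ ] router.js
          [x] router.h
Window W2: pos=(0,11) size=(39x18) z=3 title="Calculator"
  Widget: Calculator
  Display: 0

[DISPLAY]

CheckboxTree                       
───────────────────────────────────
[-] workspace/                     
  [ ] client.json                  
  [-] tests/                       
    [ ] logger.js                  
    [ ] scripts/                   
      [ ] test.yaml                
      [ ] logger.js                
      [ ] types.go                 
━━━━━━━━━━━━━━━━━━━━━━━━━━━━━━━━━━━
Calculator                         
───────────────────────────────────
                                   
───┬───┬───┬───┐                   
 7 │ 8 │ 9 │ ÷ │                   
───┼───┼───┼───┤                   
 4 │ 5 │ 6 │ × │                   
───┼───┼───┼───┤                   
 1 │ 2 │ 3 │ - │                   
───┼───┼───┼───┤                   
 0 │ . │ = │ + │                   


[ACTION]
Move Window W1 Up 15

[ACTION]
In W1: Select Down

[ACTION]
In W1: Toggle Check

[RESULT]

CheckboxTree                       
───────────────────────────────────
[-] workspace/                     
  [x] client.json                  
  [-] tests/                       
    [ ] logger.js                  
    [ ] scripts/                   
      [ ] test.yaml                
      [ ] logger.js                
      [ ] types.go                 
━━━━━━━━━━━━━━━━━━━━━━━━━━━━━━━━━━━
Calculator                         
───────────────────────────────────
                                   
───┬───┬───┬───┐                   
 7 │ 8 │ 9 │ ÷ │                   
───┼───┼───┼───┤                   
 4 │ 5 │ 6 │ × │                   
───┼───┼───┼───┤                   
 1 │ 2 │ 3 │ - │                   
───┼───┼───┼───┤                   
 0 │ . │ = │ + │                   


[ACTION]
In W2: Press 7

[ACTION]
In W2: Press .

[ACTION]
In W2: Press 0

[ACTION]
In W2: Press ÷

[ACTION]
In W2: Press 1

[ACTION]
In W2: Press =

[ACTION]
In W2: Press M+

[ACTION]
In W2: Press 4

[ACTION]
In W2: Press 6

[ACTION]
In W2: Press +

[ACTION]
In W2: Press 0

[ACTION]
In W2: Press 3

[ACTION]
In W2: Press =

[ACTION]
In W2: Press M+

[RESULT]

CheckboxTree                       
───────────────────────────────────
[-] workspace/                     
  [x] client.json                  
  [-] tests/                       
    [ ] logger.js                  
    [ ] scripts/                   
      [ ] test.yaml                
      [ ] logger.js                
      [ ] types.go                 
━━━━━━━━━━━━━━━━━━━━━━━━━━━━━━━━━━━
Calculator                         
───────────────────────────────────
                                 74
───┬───┬───┬───┐                   
 7 │ 8 │ 9 │ ÷ │                   
───┼───┼───┼───┤                   
 4 │ 5 │ 6 │ × │                   
───┼───┼───┼───┤                   
 1 │ 2 │ 3 │ - │                   
───┼───┼───┼───┤                   
 0 │ . │ = │ + │                   


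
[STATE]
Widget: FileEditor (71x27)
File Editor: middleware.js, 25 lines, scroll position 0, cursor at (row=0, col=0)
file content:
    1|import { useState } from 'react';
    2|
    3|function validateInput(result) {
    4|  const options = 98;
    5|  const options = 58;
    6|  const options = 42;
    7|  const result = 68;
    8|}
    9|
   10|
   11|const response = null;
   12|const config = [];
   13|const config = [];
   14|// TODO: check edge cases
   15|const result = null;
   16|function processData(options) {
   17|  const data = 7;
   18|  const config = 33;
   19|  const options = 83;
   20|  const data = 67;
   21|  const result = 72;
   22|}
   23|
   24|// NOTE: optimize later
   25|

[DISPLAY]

█mport { useState } from 'react';                                     ▲
                                                                      █
function validateInput(result) {                                      ░
  const options = 98;                                                 ░
  const options = 58;                                                 ░
  const options = 42;                                                 ░
  const result = 68;                                                  ░
}                                                                     ░
                                                                      ░
                                                                      ░
const response = null;                                                ░
const config = [];                                                    ░
const config = [];                                                    ░
// TODO: check edge cases                                             ░
const result = null;                                                  ░
function processData(options) {                                       ░
  const data = 7;                                                     ░
  const config = 33;                                                  ░
  const options = 83;                                                 ░
  const data = 67;                                                    ░
  const result = 72;                                                  ░
}                                                                     ░
                                                                      ░
// NOTE: optimize later                                               ░
                                                                      ░
                                                                      ░
                                                                      ▼


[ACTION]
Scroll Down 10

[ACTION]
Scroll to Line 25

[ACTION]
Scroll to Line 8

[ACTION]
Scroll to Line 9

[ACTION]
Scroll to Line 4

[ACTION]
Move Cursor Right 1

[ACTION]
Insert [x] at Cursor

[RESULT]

ix█port { useState } from 'react';                                    ▲
                                                                      █
function validateInput(result) {                                      ░
  const options = 98;                                                 ░
  const options = 58;                                                 ░
  const options = 42;                                                 ░
  const result = 68;                                                  ░
}                                                                     ░
                                                                      ░
                                                                      ░
const response = null;                                                ░
const config = [];                                                    ░
const config = [];                                                    ░
// TODO: check edge cases                                             ░
const result = null;                                                  ░
function processData(options) {                                       ░
  const data = 7;                                                     ░
  const config = 33;                                                  ░
  const options = 83;                                                 ░
  const data = 67;                                                    ░
  const result = 72;                                                  ░
}                                                                     ░
                                                                      ░
// NOTE: optimize later                                               ░
                                                                      ░
                                                                      ░
                                                                      ▼


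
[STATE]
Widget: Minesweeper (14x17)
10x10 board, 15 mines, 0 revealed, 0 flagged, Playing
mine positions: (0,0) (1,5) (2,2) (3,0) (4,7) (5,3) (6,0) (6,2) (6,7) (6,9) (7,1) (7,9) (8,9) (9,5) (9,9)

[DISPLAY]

■■■■■■■■■■    
■■■■■■■■■■    
■■■■■■■■■■    
■■■■■■■■■■    
■■■■■■■■■■    
■■■■■■■■■■    
■■■■■■■■■■    
■■■■■■■■■■    
■■■■■■■■■■    
■■■■■■■■■■    
              
              
              
              
              
              
              


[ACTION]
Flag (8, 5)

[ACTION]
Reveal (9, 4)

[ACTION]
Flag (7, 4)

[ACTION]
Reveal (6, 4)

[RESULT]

■■■■■■■■■■    
■■■■■■■■■■    
■■■■■■■■■■    
■■■■■■■■■■    
■■■■■■■■■■    
■■■■■■■■■■    
■■■■1■■■■■    
■■■■⚑■■■■■    
■■■■■⚑■■■■    
■■■■1■■■■■    
              
              
              
              
              
              
              


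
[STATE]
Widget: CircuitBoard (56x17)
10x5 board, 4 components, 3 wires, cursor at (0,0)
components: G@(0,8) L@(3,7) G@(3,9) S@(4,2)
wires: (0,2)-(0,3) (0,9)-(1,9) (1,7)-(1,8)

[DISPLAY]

   0 1 2 3 4 5 6 7 8 9                                  
0  [.]      · ─ ·                   G   ·               
                                        │               
1                               · ─ ·   ·               
                                                        
2                                                       
                                                        
3                               L       G               
                                                        
4           S                                           
Cursor: (0,0)                                           
                                                        
                                                        
                                                        
                                                        
                                                        
                                                        


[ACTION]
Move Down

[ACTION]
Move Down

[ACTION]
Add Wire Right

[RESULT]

   0 1 2 3 4 5 6 7 8 9                                  
0           · ─ ·                   G   ·               
                                        │               
1                               · ─ ·   ·               
                                                        
2  [.]─ ·                                               
                                                        
3                               L       G               
                                                        
4           S                                           
Cursor: (2,0)                                           
                                                        
                                                        
                                                        
                                                        
                                                        
                                                        


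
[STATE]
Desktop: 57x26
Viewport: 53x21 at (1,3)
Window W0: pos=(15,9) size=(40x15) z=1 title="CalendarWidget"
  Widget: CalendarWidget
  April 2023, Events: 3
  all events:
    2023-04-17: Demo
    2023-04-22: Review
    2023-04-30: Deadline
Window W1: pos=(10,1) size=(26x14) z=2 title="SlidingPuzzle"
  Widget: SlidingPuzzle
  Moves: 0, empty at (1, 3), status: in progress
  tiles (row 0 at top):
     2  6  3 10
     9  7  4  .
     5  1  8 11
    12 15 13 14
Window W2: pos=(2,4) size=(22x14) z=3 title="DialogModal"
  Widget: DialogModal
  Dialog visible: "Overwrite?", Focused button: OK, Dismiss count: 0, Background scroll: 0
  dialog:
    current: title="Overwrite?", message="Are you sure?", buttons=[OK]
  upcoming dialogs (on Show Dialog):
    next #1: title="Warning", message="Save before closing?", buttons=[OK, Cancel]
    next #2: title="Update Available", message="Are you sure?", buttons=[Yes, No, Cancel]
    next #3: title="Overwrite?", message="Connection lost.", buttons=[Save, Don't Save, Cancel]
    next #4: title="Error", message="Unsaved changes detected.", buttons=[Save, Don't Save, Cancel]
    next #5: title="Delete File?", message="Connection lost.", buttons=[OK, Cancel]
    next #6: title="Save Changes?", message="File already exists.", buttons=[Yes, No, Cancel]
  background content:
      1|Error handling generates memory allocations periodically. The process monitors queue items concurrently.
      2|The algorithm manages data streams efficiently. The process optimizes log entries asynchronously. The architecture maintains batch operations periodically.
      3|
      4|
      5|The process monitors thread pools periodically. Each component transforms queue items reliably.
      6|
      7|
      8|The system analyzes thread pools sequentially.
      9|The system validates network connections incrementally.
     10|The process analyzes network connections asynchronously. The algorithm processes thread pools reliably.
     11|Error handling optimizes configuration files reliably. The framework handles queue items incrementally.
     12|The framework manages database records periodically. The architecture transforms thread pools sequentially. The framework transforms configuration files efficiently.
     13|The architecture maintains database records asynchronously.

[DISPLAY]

         ┠────────────────────────┨                  
 ┏━━━━━━━━━━━━━━━━━━━━┓──┬────┐   ┃                  
 ┃ DialogModal        ┃3 │ 10 │   ┃                  
 ┠────────────────────┨──┼────┤   ┃                  
 ┃Error handling gener┃4 │    │   ┃                  
 ┃The algorithm manage┃──┼────┤   ┃                  
 ┃  ┌──────────────┐  ┃8 │ 11 │   ┃━━━━━━━━━━━━━━━━━━
 ┃  │  Overwrite?  │  ┃──┼────┤   ┃                  
 ┃Th│Are you sure? │rs┃3 │ 14 │   ┃──────────────────
 ┃  │     [OK]     │  ┃──┴────┘   ┃2023              
 ┃  └──────────────┘  ┃           ┃                  
 ┃The system analyzes ┃━━━━━━━━━━━┛                  
 ┃The system validates┃  6  7  8  9                  
 ┃The process analyzes┃ 13 14 15 16                  
 ┗━━━━━━━━━━━━━━━━━━━━┛9 20 21 22* 23                
              ┃24 25 26 27 28 29 30*                 
              ┃                                      
              ┃                                      
              ┃                                      
              ┃                                      
              ┗━━━━━━━━━━━━━━━━━━━━━━━━━━━━━━━━━━━━━━


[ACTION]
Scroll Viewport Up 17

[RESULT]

                                                     
         ┏━━━━━━━━━━━━━━━━━━━━━━━━┓                  
         ┃ SlidingPuzzle          ┃                  
         ┠────────────────────────┨                  
 ┏━━━━━━━━━━━━━━━━━━━━┓──┬────┐   ┃                  
 ┃ DialogModal        ┃3 │ 10 │   ┃                  
 ┠────────────────────┨──┼────┤   ┃                  
 ┃Error handling gener┃4 │    │   ┃                  
 ┃The algorithm manage┃──┼────┤   ┃                  
 ┃  ┌──────────────┐  ┃8 │ 11 │   ┃━━━━━━━━━━━━━━━━━━
 ┃  │  Overwrite?  │  ┃──┼────┤   ┃                  
 ┃Th│Are you sure? │rs┃3 │ 14 │   ┃──────────────────
 ┃  │     [OK]     │  ┃──┴────┘   ┃2023              
 ┃  └──────────────┘  ┃           ┃                  
 ┃The system analyzes ┃━━━━━━━━━━━┛                  
 ┃The system validates┃  6  7  8  9                  
 ┃The process analyzes┃ 13 14 15 16                  
 ┗━━━━━━━━━━━━━━━━━━━━┛9 20 21 22* 23                
              ┃24 25 26 27 28 29 30*                 
              ┃                                      
              ┃                                      


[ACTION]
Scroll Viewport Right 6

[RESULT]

                                                     
      ┏━━━━━━━━━━━━━━━━━━━━━━━━┓                     
      ┃ SlidingPuzzle          ┃                     
      ┠────────────────────────┨                     
━━━━━━━━━━━━━━━━━━━┓──┬────┐   ┃                     
DialogModal        ┃3 │ 10 │   ┃                     
───────────────────┨──┼────┤   ┃                     
rror handling gener┃4 │    │   ┃                     
he algorithm manage┃──┼────┤   ┃                     
 ┌──────────────┐  ┃8 │ 11 │   ┃━━━━━━━━━━━━━━━━━━┓  
 │  Overwrite?  │  ┃──┼────┤   ┃                  ┃  
h│Are you sure? │rs┃3 │ 14 │   ┃──────────────────┨  
 │     [OK]     │  ┃──┴────┘   ┃2023              ┃  
 └──────────────┘  ┃           ┃                  ┃  
he system analyzes ┃━━━━━━━━━━━┛                  ┃  
he system validates┃  6  7  8  9                  ┃  
he process analyzes┃ 13 14 15 16                  ┃  
━━━━━━━━━━━━━━━━━━━┛9 20 21 22* 23                ┃  
           ┃24 25 26 27 28 29 30*                 ┃  
           ┃                                      ┃  
           ┃                                      ┃  


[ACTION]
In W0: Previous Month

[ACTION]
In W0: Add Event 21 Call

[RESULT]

                                                     
      ┏━━━━━━━━━━━━━━━━━━━━━━━━┓                     
      ┃ SlidingPuzzle          ┃                     
      ┠────────────────────────┨                     
━━━━━━━━━━━━━━━━━━━┓──┬────┐   ┃                     
DialogModal        ┃3 │ 10 │   ┃                     
───────────────────┨──┼────┤   ┃                     
rror handling gener┃4 │    │   ┃                     
he algorithm manage┃──┼────┤   ┃                     
 ┌──────────────┐  ┃8 │ 11 │   ┃━━━━━━━━━━━━━━━━━━┓  
 │  Overwrite?  │  ┃──┼────┤   ┃                  ┃  
h│Are you sure? │rs┃3 │ 14 │   ┃──────────────────┨  
 │     [OK]     │  ┃──┴────┘   ┃2023              ┃  
 └──────────────┘  ┃           ┃                  ┃  
he system analyzes ┃━━━━━━━━━━━┛                  ┃  
he system validates┃  9 10 11 12                  ┃  
he process analyzes┃ 16 17 18 19                  ┃  
━━━━━━━━━━━━━━━━━━━┛2 23 24 25 26                 ┃  
           ┃27 28 29 30 31                        ┃  
           ┃                                      ┃  
           ┃                                      ┃  


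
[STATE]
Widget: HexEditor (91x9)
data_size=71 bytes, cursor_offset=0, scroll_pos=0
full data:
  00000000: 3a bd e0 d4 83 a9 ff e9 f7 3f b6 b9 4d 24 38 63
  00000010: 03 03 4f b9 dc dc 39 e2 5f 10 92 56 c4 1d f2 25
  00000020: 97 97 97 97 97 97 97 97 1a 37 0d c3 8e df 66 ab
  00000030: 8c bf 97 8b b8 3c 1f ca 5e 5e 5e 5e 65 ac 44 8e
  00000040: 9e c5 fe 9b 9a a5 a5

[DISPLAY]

00000000  3A bd e0 d4 83 a9 ff e9  f7 3f b6 b9 4d 24 38 63  |:........?..M$8c|             
00000010  03 03 4f b9 dc dc 39 e2  5f 10 92 56 c4 1d f2 25  |..O...9._..V...%|             
00000020  97 97 97 97 97 97 97 97  1a 37 0d c3 8e df 66 ab  |.........7....f.|             
00000030  8c bf 97 8b b8 3c 1f ca  5e 5e 5e 5e 65 ac 44 8e  |.....<..^^^^e.D.|             
00000040  9e c5 fe 9b 9a a5 a5                              |.......         |             
                                                                                           
                                                                                           
                                                                                           
                                                                                           


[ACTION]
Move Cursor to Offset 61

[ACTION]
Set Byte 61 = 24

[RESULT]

00000000  3a bd e0 d4 83 a9 ff e9  f7 3f b6 b9 4d 24 38 63  |:........?..M$8c|             
00000010  03 03 4f b9 dc dc 39 e2  5f 10 92 56 c4 1d f2 25  |..O...9._..V...%|             
00000020  97 97 97 97 97 97 97 97  1a 37 0d c3 8e df 66 ab  |.........7....f.|             
00000030  8c bf 97 8b b8 3c 1f ca  5e 5e 5e 5e 65 24 44 8e  |.....<..^^^^e$D.|             
00000040  9e c5 fe 9b 9a a5 a5                              |.......         |             
                                                                                           
                                                                                           
                                                                                           
                                                                                           


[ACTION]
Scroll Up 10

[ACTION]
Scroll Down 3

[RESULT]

00000030  8c bf 97 8b b8 3c 1f ca  5e 5e 5e 5e 65 24 44 8e  |.....<..^^^^e$D.|             
00000040  9e c5 fe 9b 9a a5 a5                              |.......         |             
                                                                                           
                                                                                           
                                                                                           
                                                                                           
                                                                                           
                                                                                           
                                                                                           


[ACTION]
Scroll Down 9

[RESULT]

00000040  9e c5 fe 9b 9a a5 a5                              |.......         |             
                                                                                           
                                                                                           
                                                                                           
                                                                                           
                                                                                           
                                                                                           
                                                                                           
                                                                                           
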